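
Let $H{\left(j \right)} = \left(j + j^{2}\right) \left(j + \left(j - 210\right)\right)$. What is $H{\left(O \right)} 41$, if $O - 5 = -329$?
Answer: $-3681448056$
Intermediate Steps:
$O = -324$ ($O = 5 - 329 = -324$)
$H{\left(j \right)} = \left(-210 + 2 j\right) \left(j + j^{2}\right)$ ($H{\left(j \right)} = \left(j + j^{2}\right) \left(j + \left(j - 210\right)\right) = \left(j + j^{2}\right) \left(j + \left(-210 + j\right)\right) = \left(j + j^{2}\right) \left(-210 + 2 j\right) = \left(-210 + 2 j\right) \left(j + j^{2}\right)$)
$H{\left(O \right)} 41 = 2 \left(-324\right) \left(-105 + \left(-324\right)^{2} - -33696\right) 41 = 2 \left(-324\right) \left(-105 + 104976 + 33696\right) 41 = 2 \left(-324\right) 138567 \cdot 41 = \left(-89791416\right) 41 = -3681448056$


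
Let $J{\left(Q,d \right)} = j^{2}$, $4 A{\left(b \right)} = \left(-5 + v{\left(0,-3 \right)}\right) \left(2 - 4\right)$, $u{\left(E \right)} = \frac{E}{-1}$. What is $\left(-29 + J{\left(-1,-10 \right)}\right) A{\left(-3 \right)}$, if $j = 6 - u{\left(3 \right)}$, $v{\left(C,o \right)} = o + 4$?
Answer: $104$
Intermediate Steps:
$u{\left(E \right)} = - E$ ($u{\left(E \right)} = E \left(-1\right) = - E$)
$v{\left(C,o \right)} = 4 + o$
$j = 9$ ($j = 6 - \left(-1\right) 3 = 6 - -3 = 6 + 3 = 9$)
$A{\left(b \right)} = 2$ ($A{\left(b \right)} = \frac{\left(-5 + \left(4 - 3\right)\right) \left(2 - 4\right)}{4} = \frac{\left(-5 + 1\right) \left(-2\right)}{4} = \frac{\left(-4\right) \left(-2\right)}{4} = \frac{1}{4} \cdot 8 = 2$)
$J{\left(Q,d \right)} = 81$ ($J{\left(Q,d \right)} = 9^{2} = 81$)
$\left(-29 + J{\left(-1,-10 \right)}\right) A{\left(-3 \right)} = \left(-29 + 81\right) 2 = 52 \cdot 2 = 104$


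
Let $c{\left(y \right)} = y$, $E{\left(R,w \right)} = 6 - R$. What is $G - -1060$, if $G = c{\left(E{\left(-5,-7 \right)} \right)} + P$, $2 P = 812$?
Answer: $1477$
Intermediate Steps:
$P = 406$ ($P = \frac{1}{2} \cdot 812 = 406$)
$G = 417$ ($G = \left(6 - -5\right) + 406 = \left(6 + 5\right) + 406 = 11 + 406 = 417$)
$G - -1060 = 417 - -1060 = 417 + 1060 = 1477$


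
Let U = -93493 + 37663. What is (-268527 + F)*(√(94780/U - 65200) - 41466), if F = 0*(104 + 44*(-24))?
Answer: 11134740582 - 89509*I*√2032329678474/1861 ≈ 1.1135e+10 - 6.8567e+7*I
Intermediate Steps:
U = -55830
F = 0 (F = 0*(104 - 1056) = 0*(-952) = 0)
(-268527 + F)*(√(94780/U - 65200) - 41466) = (-268527 + 0)*(√(94780/(-55830) - 65200) - 41466) = -268527*(√(94780*(-1/55830) - 65200) - 41466) = -268527*(√(-9478/5583 - 65200) - 41466) = -268527*(√(-364021078/5583) - 41466) = -268527*(I*√2032329678474/5583 - 41466) = -268527*(-41466 + I*√2032329678474/5583) = 11134740582 - 89509*I*√2032329678474/1861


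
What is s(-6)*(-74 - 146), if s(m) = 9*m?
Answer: 11880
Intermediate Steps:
s(-6)*(-74 - 146) = (9*(-6))*(-74 - 146) = -54*(-220) = 11880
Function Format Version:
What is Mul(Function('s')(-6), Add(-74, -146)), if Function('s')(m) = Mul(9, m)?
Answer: 11880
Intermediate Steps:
Mul(Function('s')(-6), Add(-74, -146)) = Mul(Mul(9, -6), Add(-74, -146)) = Mul(-54, -220) = 11880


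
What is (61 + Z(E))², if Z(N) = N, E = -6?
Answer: 3025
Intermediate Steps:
(61 + Z(E))² = (61 - 6)² = 55² = 3025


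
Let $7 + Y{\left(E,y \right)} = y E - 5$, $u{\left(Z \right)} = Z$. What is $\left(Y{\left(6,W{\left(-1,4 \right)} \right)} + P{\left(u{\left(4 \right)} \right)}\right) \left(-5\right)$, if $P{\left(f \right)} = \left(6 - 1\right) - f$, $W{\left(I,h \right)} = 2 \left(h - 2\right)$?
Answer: $-65$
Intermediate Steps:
$W{\left(I,h \right)} = -4 + 2 h$ ($W{\left(I,h \right)} = 2 \left(-2 + h\right) = -4 + 2 h$)
$P{\left(f \right)} = 5 - f$ ($P{\left(f \right)} = \left(6 - 1\right) - f = 5 - f$)
$Y{\left(E,y \right)} = -12 + E y$ ($Y{\left(E,y \right)} = -7 + \left(y E - 5\right) = -7 + \left(E y - 5\right) = -7 + \left(-5 + E y\right) = -12 + E y$)
$\left(Y{\left(6,W{\left(-1,4 \right)} \right)} + P{\left(u{\left(4 \right)} \right)}\right) \left(-5\right) = \left(\left(-12 + 6 \left(-4 + 2 \cdot 4\right)\right) + \left(5 - 4\right)\right) \left(-5\right) = \left(\left(-12 + 6 \left(-4 + 8\right)\right) + \left(5 - 4\right)\right) \left(-5\right) = \left(\left(-12 + 6 \cdot 4\right) + 1\right) \left(-5\right) = \left(\left(-12 + 24\right) + 1\right) \left(-5\right) = \left(12 + 1\right) \left(-5\right) = 13 \left(-5\right) = -65$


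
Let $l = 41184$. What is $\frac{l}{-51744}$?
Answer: $- \frac{39}{49} \approx -0.79592$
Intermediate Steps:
$\frac{l}{-51744} = \frac{41184}{-51744} = 41184 \left(- \frac{1}{51744}\right) = - \frac{39}{49}$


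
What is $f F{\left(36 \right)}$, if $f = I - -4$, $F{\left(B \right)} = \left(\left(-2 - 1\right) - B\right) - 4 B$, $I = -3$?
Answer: $-183$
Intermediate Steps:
$F{\left(B \right)} = -3 - 5 B$ ($F{\left(B \right)} = \left(-3 - B\right) - 4 B = -3 - 5 B$)
$f = 1$ ($f = -3 - -4 = -3 + 4 = 1$)
$f F{\left(36 \right)} = 1 \left(-3 - 180\right) = 1 \left(-183\right) = -183$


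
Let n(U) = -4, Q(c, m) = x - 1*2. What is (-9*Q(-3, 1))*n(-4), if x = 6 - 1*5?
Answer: -36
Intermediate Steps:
x = 1 (x = 6 - 5 = 1)
Q(c, m) = -1 (Q(c, m) = 1 - 1*2 = 1 - 2 = -1)
(-9*Q(-3, 1))*n(-4) = -9*(-1)*(-4) = 9*(-4) = -36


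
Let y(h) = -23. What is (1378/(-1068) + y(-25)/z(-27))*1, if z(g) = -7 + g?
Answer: -2786/4539 ≈ -0.61379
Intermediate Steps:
(1378/(-1068) + y(-25)/z(-27))*1 = (1378/(-1068) - 23/(-7 - 27))*1 = (1378*(-1/1068) - 23/(-34))*1 = (-689/534 - 23*(-1/34))*1 = (-689/534 + 23/34)*1 = -2786/4539*1 = -2786/4539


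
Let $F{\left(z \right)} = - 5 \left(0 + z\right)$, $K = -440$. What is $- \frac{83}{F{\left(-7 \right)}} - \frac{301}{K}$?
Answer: $- \frac{5197}{3080} \approx -1.6873$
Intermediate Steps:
$F{\left(z \right)} = - 5 z$
$- \frac{83}{F{\left(-7 \right)}} - \frac{301}{K} = - \frac{83}{\left(-5\right) \left(-7\right)} - \frac{301}{-440} = - \frac{83}{35} - - \frac{301}{440} = \left(-83\right) \frac{1}{35} + \frac{301}{440} = - \frac{83}{35} + \frac{301}{440} = - \frac{5197}{3080}$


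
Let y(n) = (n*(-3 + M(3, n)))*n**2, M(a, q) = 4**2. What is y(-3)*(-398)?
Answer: 139698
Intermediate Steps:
M(a, q) = 16
y(n) = 13*n**3 (y(n) = (n*(-3 + 16))*n**2 = (n*13)*n**2 = (13*n)*n**2 = 13*n**3)
y(-3)*(-398) = (13*(-3)**3)*(-398) = (13*(-27))*(-398) = -351*(-398) = 139698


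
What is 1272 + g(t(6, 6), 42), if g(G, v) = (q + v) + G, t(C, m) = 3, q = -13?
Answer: 1304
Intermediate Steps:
g(G, v) = -13 + G + v (g(G, v) = (-13 + v) + G = -13 + G + v)
1272 + g(t(6, 6), 42) = 1272 + (-13 + 3 + 42) = 1272 + 32 = 1304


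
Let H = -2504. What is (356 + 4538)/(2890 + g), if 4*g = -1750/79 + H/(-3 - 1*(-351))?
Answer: 16818231/9906272 ≈ 1.6977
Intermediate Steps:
g = -50426/6873 (g = (-1750/79 - 2504/(-3 - 1*(-351)))/4 = (-1750*1/79 - 2504/(-3 + 351))/4 = (-1750/79 - 2504/348)/4 = (-1750/79 - 2504*1/348)/4 = (-1750/79 - 626/87)/4 = (¼)*(-201704/6873) = -50426/6873 ≈ -7.3368)
(356 + 4538)/(2890 + g) = (356 + 4538)/(2890 - 50426/6873) = 4894/(19812544/6873) = 4894*(6873/19812544) = 16818231/9906272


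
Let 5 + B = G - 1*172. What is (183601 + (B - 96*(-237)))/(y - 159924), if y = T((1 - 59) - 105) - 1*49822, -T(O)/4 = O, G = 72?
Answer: -103124/104547 ≈ -0.98639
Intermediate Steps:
T(O) = -4*O
B = -105 (B = -5 + (72 - 1*172) = -5 + (72 - 172) = -5 - 100 = -105)
y = -49170 (y = -4*((1 - 59) - 105) - 1*49822 = -4*(-58 - 105) - 49822 = -4*(-163) - 49822 = 652 - 49822 = -49170)
(183601 + (B - 96*(-237)))/(y - 159924) = (183601 + (-105 - 96*(-237)))/(-49170 - 159924) = (183601 + (-105 + 22752))/(-209094) = (183601 + 22647)*(-1/209094) = 206248*(-1/209094) = -103124/104547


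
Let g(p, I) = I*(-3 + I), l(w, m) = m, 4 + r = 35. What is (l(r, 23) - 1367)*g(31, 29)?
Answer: -1013376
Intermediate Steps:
r = 31 (r = -4 + 35 = 31)
(l(r, 23) - 1367)*g(31, 29) = (23 - 1367)*(29*(-3 + 29)) = -38976*26 = -1344*754 = -1013376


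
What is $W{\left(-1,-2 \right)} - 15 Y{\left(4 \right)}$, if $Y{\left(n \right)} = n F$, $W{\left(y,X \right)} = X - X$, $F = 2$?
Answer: $-120$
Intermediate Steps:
$W{\left(y,X \right)} = 0$
$Y{\left(n \right)} = 2 n$ ($Y{\left(n \right)} = n 2 = 2 n$)
$W{\left(-1,-2 \right)} - 15 Y{\left(4 \right)} = 0 - 15 \cdot 2 \cdot 4 = 0 - 120 = -120$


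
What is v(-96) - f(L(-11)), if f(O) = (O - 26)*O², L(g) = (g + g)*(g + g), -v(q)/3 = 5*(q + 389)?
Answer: -107293643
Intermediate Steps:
v(q) = -5835 - 15*q (v(q) = -15*(q + 389) = -15*(389 + q) = -3*(1945 + 5*q) = -5835 - 15*q)
L(g) = 4*g² (L(g) = (2*g)*(2*g) = 4*g²)
f(O) = O²*(-26 + O) (f(O) = (-26 + O)*O² = O²*(-26 + O))
v(-96) - f(L(-11)) = (-5835 - 15*(-96)) - (4*(-11)²)²*(-26 + 4*(-11)²) = (-5835 + 1440) - (4*121)²*(-26 + 4*121) = -4395 - 484²*(-26 + 484) = -4395 - 234256*458 = -4395 - 1*107289248 = -4395 - 107289248 = -107293643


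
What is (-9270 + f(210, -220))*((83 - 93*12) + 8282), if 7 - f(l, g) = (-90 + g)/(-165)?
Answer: -201483319/3 ≈ -6.7161e+7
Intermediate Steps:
f(l, g) = 71/11 + g/165 (f(l, g) = 7 - (-90 + g)/(-165) = 7 - (-90 + g)*(-1)/165 = 7 - (6/11 - g/165) = 7 + (-6/11 + g/165) = 71/11 + g/165)
(-9270 + f(210, -220))*((83 - 93*12) + 8282) = (-9270 + (71/11 + (1/165)*(-220)))*((83 - 93*12) + 8282) = (-9270 + (71/11 - 4/3))*((83 - 1116) + 8282) = (-9270 + 169/33)*(-1033 + 8282) = -305741/33*7249 = -201483319/3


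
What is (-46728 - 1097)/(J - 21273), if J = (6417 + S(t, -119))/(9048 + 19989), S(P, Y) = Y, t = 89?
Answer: 1388694525/617697803 ≈ 2.2482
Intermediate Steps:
J = 6298/29037 (J = (6417 - 119)/(9048 + 19989) = 6298/29037 ≈ 0.21690)
(-46728 - 1097)/(J - 21273) = (-46728 - 1097)/(6298/29037 - 21273) = -47825/(-617697803/29037) = -47825*(-29037/617697803) = 1388694525/617697803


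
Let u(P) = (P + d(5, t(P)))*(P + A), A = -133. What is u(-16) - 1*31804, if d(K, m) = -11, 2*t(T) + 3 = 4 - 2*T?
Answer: -27781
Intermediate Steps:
t(T) = 1/2 - T (t(T) = -3/2 + (4 - 2*T)/2 = -3/2 + (2 - T) = 1/2 - T)
u(P) = (-133 + P)*(-11 + P) (u(P) = (P - 11)*(P - 133) = (-11 + P)*(-133 + P) = (-133 + P)*(-11 + P))
u(-16) - 1*31804 = (1463 + (-16)**2 - 144*(-16)) - 1*31804 = (1463 + 256 + 2304) - 31804 = 4023 - 31804 = -27781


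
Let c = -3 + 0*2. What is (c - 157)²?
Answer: 25600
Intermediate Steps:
c = -3 (c = -3 + 0 = -3)
(c - 157)² = (-3 - 157)² = (-160)² = 25600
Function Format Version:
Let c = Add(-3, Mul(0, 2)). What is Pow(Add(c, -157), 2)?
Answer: 25600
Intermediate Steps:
c = -3 (c = Add(-3, 0) = -3)
Pow(Add(c, -157), 2) = Pow(Add(-3, -157), 2) = Pow(-160, 2) = 25600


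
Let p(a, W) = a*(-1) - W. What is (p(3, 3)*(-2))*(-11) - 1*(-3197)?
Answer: 3065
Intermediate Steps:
p(a, W) = -W - a (p(a, W) = -a - W = -W - a)
(p(3, 3)*(-2))*(-11) - 1*(-3197) = ((-1*3 - 1*3)*(-2))*(-11) - 1*(-3197) = ((-3 - 3)*(-2))*(-11) + 3197 = -6*(-2)*(-11) + 3197 = 12*(-11) + 3197 = -132 + 3197 = 3065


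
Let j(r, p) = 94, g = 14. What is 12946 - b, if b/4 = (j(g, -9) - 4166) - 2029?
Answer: 37350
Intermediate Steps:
b = -24404 (b = 4*((94 - 4166) - 2029) = 4*(-4072 - 2029) = 4*(-6101) = -24404)
12946 - b = 12946 - 1*(-24404) = 12946 + 24404 = 37350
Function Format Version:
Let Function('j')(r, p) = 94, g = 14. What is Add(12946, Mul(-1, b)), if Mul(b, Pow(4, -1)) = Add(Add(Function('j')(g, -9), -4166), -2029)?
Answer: 37350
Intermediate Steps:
b = -24404 (b = Mul(4, Add(Add(94, -4166), -2029)) = Mul(4, Add(-4072, -2029)) = Mul(4, -6101) = -24404)
Add(12946, Mul(-1, b)) = Add(12946, Mul(-1, -24404)) = Add(12946, 24404) = 37350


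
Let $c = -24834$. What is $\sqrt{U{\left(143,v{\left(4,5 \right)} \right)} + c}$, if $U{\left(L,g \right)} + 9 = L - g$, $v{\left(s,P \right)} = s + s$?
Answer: $2 i \sqrt{6177} \approx 157.19 i$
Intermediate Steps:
$v{\left(s,P \right)} = 2 s$
$U{\left(L,g \right)} = -9 + L - g$ ($U{\left(L,g \right)} = -9 + \left(L - g\right) = -9 + L - g$)
$\sqrt{U{\left(143,v{\left(4,5 \right)} \right)} + c} = \sqrt{\left(-9 + 143 - 2 \cdot 4\right) - 24834} = \sqrt{\left(-9 + 143 - 8\right) - 24834} = \sqrt{126 - 24834} = \sqrt{-24708} = 2 i \sqrt{6177}$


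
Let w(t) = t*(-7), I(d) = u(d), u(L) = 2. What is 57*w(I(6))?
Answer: -798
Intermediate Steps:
I(d) = 2
w(t) = -7*t
57*w(I(6)) = 57*(-7*2) = 57*(-14) = -798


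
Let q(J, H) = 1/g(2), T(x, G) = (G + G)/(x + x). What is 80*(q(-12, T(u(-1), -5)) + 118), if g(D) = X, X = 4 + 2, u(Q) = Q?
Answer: 28360/3 ≈ 9453.3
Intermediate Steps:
X = 6
g(D) = 6
T(x, G) = G/x (T(x, G) = (2*G)/((2*x)) = (2*G)*(1/(2*x)) = G/x)
q(J, H) = ⅙ (q(J, H) = 1/6 = ⅙)
80*(q(-12, T(u(-1), -5)) + 118) = 80*(⅙ + 118) = 80*(709/6) = 28360/3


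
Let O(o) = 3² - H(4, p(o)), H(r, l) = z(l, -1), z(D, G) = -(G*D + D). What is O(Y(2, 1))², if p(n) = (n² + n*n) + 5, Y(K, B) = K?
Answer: 81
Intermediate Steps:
p(n) = 5 + 2*n² (p(n) = (n² + n²) + 5 = 2*n² + 5 = 5 + 2*n²)
z(D, G) = -D - D*G (z(D, G) = -(D*G + D) = -(D + D*G) = -D - D*G)
H(r, l) = 0 (H(r, l) = -l*(1 - 1) = -1*l*0 = 0)
O(o) = 9 (O(o) = 3² - 1*0 = 9 + 0 = 9)
O(Y(2, 1))² = 9² = 81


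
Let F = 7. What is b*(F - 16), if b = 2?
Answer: -18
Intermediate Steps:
b*(F - 16) = 2*(7 - 16) = 2*(-9) = -18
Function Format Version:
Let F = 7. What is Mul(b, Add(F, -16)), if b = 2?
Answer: -18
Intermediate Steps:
Mul(b, Add(F, -16)) = Mul(2, Add(7, -16)) = Mul(2, -9) = -18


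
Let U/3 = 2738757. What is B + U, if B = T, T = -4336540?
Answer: 3879731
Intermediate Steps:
U = 8216271 (U = 3*2738757 = 8216271)
B = -4336540
B + U = -4336540 + 8216271 = 3879731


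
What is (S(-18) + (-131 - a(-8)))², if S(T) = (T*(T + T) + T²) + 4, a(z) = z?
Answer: 727609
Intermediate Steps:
S(T) = 4 + 3*T² (S(T) = (T*(2*T) + T²) + 4 = (2*T² + T²) + 4 = 3*T² + 4 = 4 + 3*T²)
(S(-18) + (-131 - a(-8)))² = ((4 + 3*(-18)²) + (-131 - 1*(-8)))² = ((4 + 3*324) + (-131 + 8))² = ((4 + 972) - 123)² = (976 - 123)² = 853² = 727609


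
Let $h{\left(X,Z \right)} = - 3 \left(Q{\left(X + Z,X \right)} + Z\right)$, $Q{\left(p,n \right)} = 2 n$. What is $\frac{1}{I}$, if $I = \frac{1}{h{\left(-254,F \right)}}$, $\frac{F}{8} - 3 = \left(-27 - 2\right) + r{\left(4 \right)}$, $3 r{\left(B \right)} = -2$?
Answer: $2164$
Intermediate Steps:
$r{\left(B \right)} = - \frac{2}{3}$ ($r{\left(B \right)} = \frac{1}{3} \left(-2\right) = - \frac{2}{3}$)
$F = - \frac{640}{3}$ ($F = 24 + 8 \left(\left(-27 - 2\right) - \frac{2}{3}\right) = 24 + 8 \left(-29 - \frac{2}{3}\right) = 24 + 8 \left(- \frac{89}{3}\right) = 24 - \frac{712}{3} = - \frac{640}{3} \approx -213.33$)
$h{\left(X,Z \right)} = - 6 X - 3 Z$ ($h{\left(X,Z \right)} = - 3 \left(2 X + Z\right) = - 3 \left(Z + 2 X\right) = - 6 X - 3 Z$)
$I = \frac{1}{2164}$ ($I = \frac{1}{\left(-6\right) \left(-254\right) - -640} = \frac{1}{1524 + 640} = \frac{1}{2164} \approx 0.00046211$)
$\frac{1}{I} = \frac{1}{\frac{1}{2164}} = 2164$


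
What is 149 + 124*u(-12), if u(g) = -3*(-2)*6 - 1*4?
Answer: 4117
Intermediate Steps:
u(g) = 32 (u(g) = 6*6 - 4 = 36 - 4 = 32)
149 + 124*u(-12) = 149 + 124*32 = 149 + 3968 = 4117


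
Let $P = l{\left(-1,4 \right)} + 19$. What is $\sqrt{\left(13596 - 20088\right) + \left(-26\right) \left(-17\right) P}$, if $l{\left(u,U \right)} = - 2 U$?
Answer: $i \sqrt{1630} \approx 40.373 i$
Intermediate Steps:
$P = 11$ ($P = \left(-2\right) 4 + 19 = -8 + 19 = 11$)
$\sqrt{\left(13596 - 20088\right) + \left(-26\right) \left(-17\right) P} = \sqrt{\left(13596 - 20088\right) + \left(-26\right) \left(-17\right) 11} = \sqrt{-6492 + 442 \cdot 11} = \sqrt{-6492 + 4862} = \sqrt{-1630} = i \sqrt{1630}$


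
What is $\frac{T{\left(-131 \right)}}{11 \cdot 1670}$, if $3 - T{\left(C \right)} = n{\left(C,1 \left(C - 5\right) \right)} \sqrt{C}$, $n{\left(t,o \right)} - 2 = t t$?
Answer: $\frac{3}{18370} - \frac{17163 i \sqrt{131}}{18370} \approx 0.00016331 - 10.693 i$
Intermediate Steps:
$n{\left(t,o \right)} = 2 + t^{2}$ ($n{\left(t,o \right)} = 2 + t t = 2 + t^{2}$)
$T{\left(C \right)} = 3 - \sqrt{C} \left(2 + C^{2}\right)$ ($T{\left(C \right)} = 3 - \left(2 + C^{2}\right) \sqrt{C} = 3 - \sqrt{C} \left(2 + C^{2}\right)$)
$\frac{T{\left(-131 \right)}}{11 \cdot 1670} = \frac{3 - \sqrt{-131} \left(2 + \left(-131\right)^{2}\right)}{11 \cdot 1670} = \frac{3 - i \sqrt{131} \left(2 + 17161\right)}{18370} = \left(3 - i \sqrt{131} \cdot 17163\right) \frac{1}{18370} = \left(3 - 17163 i \sqrt{131}\right) \frac{1}{18370} = \frac{3}{18370} - \frac{17163 i \sqrt{131}}{18370}$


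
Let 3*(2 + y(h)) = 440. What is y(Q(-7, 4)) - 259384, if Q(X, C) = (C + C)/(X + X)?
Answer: -777718/3 ≈ -2.5924e+5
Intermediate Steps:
Q(X, C) = C/X (Q(X, C) = (2*C)/((2*X)) = (2*C)*(1/(2*X)) = C/X)
y(h) = 434/3 (y(h) = -2 + (⅓)*440 = -2 + 440/3 = 434/3)
y(Q(-7, 4)) - 259384 = 434/3 - 259384 = -777718/3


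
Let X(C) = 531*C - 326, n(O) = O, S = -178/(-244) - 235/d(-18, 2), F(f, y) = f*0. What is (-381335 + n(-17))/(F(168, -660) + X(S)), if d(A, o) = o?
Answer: 23262472/3802199 ≈ 6.1182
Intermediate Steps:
F(f, y) = 0
S = -7123/61 (S = -178/(-244) - 235/2 = -178*(-1/244) - 235*½ = 89/122 - 235/2 = -7123/61 ≈ -116.77)
X(C) = -326 + 531*C
(-381335 + n(-17))/(F(168, -660) + X(S)) = (-381335 - 17)/(0 + (-326 + 531*(-7123/61))) = -381352/(0 + (-326 - 3782313/61)) = -381352/(0 - 3802199/61) = -381352/(-3802199/61) = -381352*(-61/3802199) = 23262472/3802199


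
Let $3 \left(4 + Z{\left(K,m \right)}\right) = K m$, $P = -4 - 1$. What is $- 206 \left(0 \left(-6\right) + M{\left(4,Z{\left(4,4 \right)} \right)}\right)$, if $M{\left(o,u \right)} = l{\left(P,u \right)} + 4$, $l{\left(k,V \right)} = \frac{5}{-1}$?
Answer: $206$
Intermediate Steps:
$P = -5$
$Z{\left(K,m \right)} = -4 + \frac{K m}{3}$
$l{\left(k,V \right)} = -5$ ($l{\left(k,V \right)} = 5 \left(-1\right) = -5$)
$M{\left(o,u \right)} = -1$ ($M{\left(o,u \right)} = -5 + 4 = -1$)
$- 206 \left(0 \left(-6\right) + M{\left(4,Z{\left(4,4 \right)} \right)}\right) = - 206 \left(0 \left(-6\right) - 1\right) = - 206 \left(0 - 1\right) = \left(-206\right) \left(-1\right) = 206$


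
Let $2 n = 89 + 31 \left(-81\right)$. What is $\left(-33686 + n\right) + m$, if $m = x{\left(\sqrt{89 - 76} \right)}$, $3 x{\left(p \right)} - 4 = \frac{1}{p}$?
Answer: $- \frac{104687}{3} + \frac{\sqrt{13}}{39} \approx -34896.0$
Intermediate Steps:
$x{\left(p \right)} = \frac{4}{3} + \frac{1}{3 p}$
$m = \frac{\sqrt{13} \left(1 + 4 \sqrt{13}\right)}{39}$ ($m = \frac{1 + 4 \sqrt{89 - 76}}{3 \sqrt{89 - 76}} = \frac{1 + 4 \sqrt{13}}{3 \sqrt{13}} = \frac{\frac{\sqrt{13}}{13} \left(1 + 4 \sqrt{13}\right)}{3} = \frac{\sqrt{13} \left(1 + 4 \sqrt{13}\right)}{39} \approx 1.4258$)
$n = -1211$ ($n = \frac{89 + 31 \left(-81\right)}{2} = \frac{89 - 2511}{2} = \frac{1}{2} \left(-2422\right) = -1211$)
$\left(-33686 + n\right) + m = \left(-33686 - 1211\right) + \left(\frac{4}{3} + \frac{\sqrt{13}}{39}\right) = -34897 + \left(\frac{4}{3} + \frac{\sqrt{13}}{39}\right) = - \frac{104687}{3} + \frac{\sqrt{13}}{39}$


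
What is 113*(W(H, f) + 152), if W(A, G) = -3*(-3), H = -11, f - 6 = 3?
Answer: 18193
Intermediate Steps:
f = 9 (f = 6 + 3 = 9)
W(A, G) = 9
113*(W(H, f) + 152) = 113*(9 + 152) = 113*161 = 18193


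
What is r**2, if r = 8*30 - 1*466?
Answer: 51076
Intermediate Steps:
r = -226 (r = 240 - 466 = -226)
r**2 = (-226)**2 = 51076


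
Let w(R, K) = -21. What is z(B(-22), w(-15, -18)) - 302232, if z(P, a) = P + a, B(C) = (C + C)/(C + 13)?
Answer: -2720233/9 ≈ -3.0225e+5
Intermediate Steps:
B(C) = 2*C/(13 + C) (B(C) = (2*C)/(13 + C) = 2*C/(13 + C))
z(B(-22), w(-15, -18)) - 302232 = (2*(-22)/(13 - 22) - 21) - 302232 = (2*(-22)/(-9) - 21) - 302232 = (2*(-22)*(-⅑) - 21) - 302232 = (44/9 - 21) - 302232 = -145/9 - 302232 = -2720233/9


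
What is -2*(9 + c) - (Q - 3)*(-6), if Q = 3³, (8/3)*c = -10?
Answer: 267/2 ≈ 133.50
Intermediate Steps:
c = -15/4 (c = (3/8)*(-10) = -15/4 ≈ -3.7500)
Q = 27
-2*(9 + c) - (Q - 3)*(-6) = -2*(9 - 15/4) - (27 - 3)*(-6) = -2*21/4 - 24*(-6) = -21/2 - 1*(-144) = -21/2 + 144 = 267/2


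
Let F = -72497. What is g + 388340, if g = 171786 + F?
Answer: 487629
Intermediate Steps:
g = 99289 (g = 171786 - 72497 = 99289)
g + 388340 = 99289 + 388340 = 487629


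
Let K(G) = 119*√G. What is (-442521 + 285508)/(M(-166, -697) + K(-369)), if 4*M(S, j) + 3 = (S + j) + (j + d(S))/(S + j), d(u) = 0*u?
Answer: 134898963121012/20941688272419 + 222650742154288*I*√41/20941688272419 ≈ 6.4417 + 68.078*I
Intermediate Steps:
d(u) = 0
M(S, j) = -¾ + S/4 + j/4 + j/(4*(S + j)) (M(S, j) = -¾ + ((S + j) + (j + 0)/(S + j))/4 = -¾ + ((S + j) + j/(S + j))/4 = -¾ + (S + j + j/(S + j))/4 = -¾ + (S/4 + j/4 + j/(4*(S + j))) = -¾ + S/4 + j/4 + j/(4*(S + j)))
(-442521 + 285508)/(M(-166, -697) + K(-369)) = (-442521 + 285508)/(((-166)² + (-697)² - 3*(-166) - 2*(-697) + 2*(-166)*(-697))/(4*(-166 - 697)) + 119*√(-369)) = -157013/((¼)*(27556 + 485809 + 498 + 1394 + 231404)/(-863) + 119*(3*I*√41)) = -157013/((¼)*(-1/863)*746661 + 357*I*√41) = -157013/(-746661/3452 + 357*I*√41)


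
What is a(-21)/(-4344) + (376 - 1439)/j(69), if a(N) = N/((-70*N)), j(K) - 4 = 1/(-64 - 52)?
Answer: -37495496177/140789040 ≈ -266.32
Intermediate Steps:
j(K) = 463/116 (j(K) = 4 + 1/(-64 - 52) = 4 + 1/(-116) = 4 - 1/116 = 463/116)
a(N) = -1/70 (a(N) = N*(-1/(70*N)) = -1/70)
a(-21)/(-4344) + (376 - 1439)/j(69) = -1/70/(-4344) + (376 - 1439)/(463/116) = -1/70*(-1/4344) - 1063*116/463 = 1/304080 - 123308/463 = -37495496177/140789040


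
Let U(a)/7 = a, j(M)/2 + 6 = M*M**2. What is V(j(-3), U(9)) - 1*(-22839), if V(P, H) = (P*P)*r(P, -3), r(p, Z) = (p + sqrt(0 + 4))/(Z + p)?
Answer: 618225/23 ≈ 26879.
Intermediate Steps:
j(M) = -12 + 2*M**3 (j(M) = -12 + 2*(M*M**2) = -12 + 2*M**3)
U(a) = 7*a
r(p, Z) = (2 + p)/(Z + p) (r(p, Z) = (p + sqrt(4))/(Z + p) = (p + 2)/(Z + p) = (2 + p)/(Z + p))
V(P, H) = P**2*(2 + P)/(-3 + P) (V(P, H) = (P*P)*((2 + P)/(-3 + P)) = P**2*((2 + P)/(-3 + P)) = P**2*(2 + P)/(-3 + P))
V(j(-3), U(9)) - 1*(-22839) = (-12 + 2*(-3)**3)**2*(2 + (-12 + 2*(-3)**3))/(-3 + (-12 + 2*(-3)**3)) - 1*(-22839) = (-12 + 2*(-27))**2*(2 + (-12 + 2*(-27)))/(-3 + (-12 + 2*(-27))) + 22839 = (-12 - 54)**2*(2 + (-12 - 54))/(-3 + (-12 - 54)) + 22839 = (-66)**2*(2 - 66)/(-3 - 66) + 22839 = 4356*(-64)/(-69) + 22839 = 4356*(-1/69)*(-64) + 22839 = 92928/23 + 22839 = 618225/23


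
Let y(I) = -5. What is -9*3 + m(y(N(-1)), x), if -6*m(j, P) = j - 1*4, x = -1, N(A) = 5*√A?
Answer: -51/2 ≈ -25.500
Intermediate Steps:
m(j, P) = ⅔ - j/6 (m(j, P) = -(j - 1*4)/6 = -(j - 4)/6 = -(-4 + j)/6 = ⅔ - j/6)
-9*3 + m(y(N(-1)), x) = -9*3 + (⅔ - ⅙*(-5)) = -27 + (⅔ + ⅚) = -27 + 3/2 = -51/2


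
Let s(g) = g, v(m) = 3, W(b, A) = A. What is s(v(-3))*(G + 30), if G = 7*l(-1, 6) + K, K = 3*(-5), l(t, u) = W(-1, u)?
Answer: 171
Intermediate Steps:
l(t, u) = u
K = -15
G = 27 (G = 7*6 - 15 = 42 - 15 = 27)
s(v(-3))*(G + 30) = 3*(27 + 30) = 3*57 = 171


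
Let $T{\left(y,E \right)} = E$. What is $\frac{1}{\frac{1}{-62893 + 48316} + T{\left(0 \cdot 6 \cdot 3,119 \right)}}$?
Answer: $\frac{14577}{1734662} \approx 0.0084034$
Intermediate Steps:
$\frac{1}{\frac{1}{-62893 + 48316} + T{\left(0 \cdot 6 \cdot 3,119 \right)}} = \frac{1}{\frac{1}{-62893 + 48316} + 119} = \frac{1}{\frac{1}{-14577} + 119} = \frac{1}{- \frac{1}{14577} + 119} = \frac{1}{\frac{1734662}{14577}} = \frac{14577}{1734662}$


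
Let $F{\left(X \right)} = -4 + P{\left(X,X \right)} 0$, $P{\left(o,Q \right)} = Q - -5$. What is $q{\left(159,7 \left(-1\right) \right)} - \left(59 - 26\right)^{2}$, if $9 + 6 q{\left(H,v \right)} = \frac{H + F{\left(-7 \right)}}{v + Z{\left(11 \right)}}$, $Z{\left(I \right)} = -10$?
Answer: $- \frac{55693}{51} \approx -1092.0$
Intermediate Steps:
$P{\left(o,Q \right)} = 5 + Q$ ($P{\left(o,Q \right)} = Q + 5 = 5 + Q$)
$F{\left(X \right)} = -4$ ($F{\left(X \right)} = -4 + \left(5 + X\right) 0 = -4 + 0 = -4$)
$q{\left(H,v \right)} = - \frac{3}{2} + \frac{-4 + H}{6 \left(-10 + v\right)}$ ($q{\left(H,v \right)} = - \frac{3}{2} + \frac{\left(H - 4\right) \frac{1}{v - 10}}{6} = - \frac{3}{2} + \frac{\left(-4 + H\right) \frac{1}{-10 + v}}{6} = - \frac{3}{2} + \frac{\frac{1}{-10 + v} \left(-4 + H\right)}{6} = - \frac{3}{2} + \frac{-4 + H}{6 \left(-10 + v\right)}$)
$q{\left(159,7 \left(-1\right) \right)} - \left(59 - 26\right)^{2} = \frac{86 + 159 - 9 \cdot 7 \left(-1\right)}{6 \left(-10 + 7 \left(-1\right)\right)} - \left(59 - 26\right)^{2} = \frac{86 + 159 - -63}{6 \left(-10 - 7\right)} - 33^{2} = \frac{86 + 159 + 63}{6 \left(-17\right)} - 1089 = \frac{1}{6} \left(- \frac{1}{17}\right) 308 - 1089 = - \frac{154}{51} - 1089 = - \frac{55693}{51}$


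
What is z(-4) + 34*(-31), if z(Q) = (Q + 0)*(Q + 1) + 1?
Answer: -1041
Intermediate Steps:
z(Q) = 1 + Q*(1 + Q) (z(Q) = Q*(1 + Q) + 1 = 1 + Q*(1 + Q))
z(-4) + 34*(-31) = (1 - 4 + (-4)²) + 34*(-31) = (1 - 4 + 16) - 1054 = 13 - 1054 = -1041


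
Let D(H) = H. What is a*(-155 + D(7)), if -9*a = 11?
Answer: 1628/9 ≈ 180.89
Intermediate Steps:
a = -11/9 (a = -⅑*11 = -11/9 ≈ -1.2222)
a*(-155 + D(7)) = -11*(-155 + 7)/9 = -11/9*(-148) = 1628/9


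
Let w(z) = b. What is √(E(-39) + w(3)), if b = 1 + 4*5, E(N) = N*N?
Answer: √1542 ≈ 39.268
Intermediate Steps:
E(N) = N²
b = 21 (b = 1 + 20 = 21)
w(z) = 21
√(E(-39) + w(3)) = √((-39)² + 21) = √(1521 + 21) = √1542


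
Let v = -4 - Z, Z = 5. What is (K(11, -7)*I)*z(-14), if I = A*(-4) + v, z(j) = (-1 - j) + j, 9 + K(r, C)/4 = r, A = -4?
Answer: -56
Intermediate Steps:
K(r, C) = -36 + 4*r
v = -9 (v = -4 - 1*5 = -4 - 5 = -9)
z(j) = -1
I = 7 (I = -4*(-4) - 9 = 16 - 9 = 7)
(K(11, -7)*I)*z(-14) = ((-36 + 4*11)*7)*(-1) = ((-36 + 44)*7)*(-1) = (8*7)*(-1) = 56*(-1) = -56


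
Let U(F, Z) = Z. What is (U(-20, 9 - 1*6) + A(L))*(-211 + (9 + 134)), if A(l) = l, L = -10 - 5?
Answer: 816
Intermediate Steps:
L = -15
(U(-20, 9 - 1*6) + A(L))*(-211 + (9 + 134)) = ((9 - 1*6) - 15)*(-211 + (9 + 134)) = ((9 - 6) - 15)*(-211 + 143) = (3 - 15)*(-68) = -12*(-68) = 816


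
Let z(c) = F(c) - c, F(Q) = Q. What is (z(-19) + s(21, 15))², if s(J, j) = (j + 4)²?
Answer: 130321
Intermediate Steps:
z(c) = 0 (z(c) = c - c = 0)
s(J, j) = (4 + j)²
(z(-19) + s(21, 15))² = (0 + (4 + 15)²)² = (0 + 19²)² = (0 + 361)² = 361² = 130321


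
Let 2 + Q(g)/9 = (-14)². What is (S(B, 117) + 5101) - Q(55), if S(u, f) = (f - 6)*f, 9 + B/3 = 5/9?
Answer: 16342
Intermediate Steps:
B = -76/3 (B = -27 + 3*(5/9) = -27 + 5/3 = -76/3 ≈ -25.333)
S(u, f) = f*(-6 + f) (S(u, f) = (-6 + f)*f = f*(-6 + f))
Q(g) = 1746 (Q(g) = -18 + 9*(-14)² = -18 + 9*196 = -18 + 1764 = 1746)
(S(B, 117) + 5101) - Q(55) = (117*(-6 + 117) + 5101) - 1*1746 = (117*111 + 5101) - 1746 = (12987 + 5101) - 1746 = 18088 - 1746 = 16342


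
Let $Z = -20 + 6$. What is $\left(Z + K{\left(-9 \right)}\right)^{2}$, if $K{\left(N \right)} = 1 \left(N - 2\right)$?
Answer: $625$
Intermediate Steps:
$K{\left(N \right)} = -2 + N$ ($K{\left(N \right)} = 1 \left(-2 + N\right) = -2 + N$)
$Z = -14$
$\left(Z + K{\left(-9 \right)}\right)^{2} = \left(-14 - 11\right)^{2} = \left(-25\right)^{2} = 625$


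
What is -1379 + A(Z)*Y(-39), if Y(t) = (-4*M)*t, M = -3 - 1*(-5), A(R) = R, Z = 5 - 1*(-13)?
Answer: 4237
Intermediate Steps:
Z = 18 (Z = 5 + 13 = 18)
M = 2 (M = -3 + 5 = 2)
Y(t) = -8*t (Y(t) = (-4*2)*t = -8*t)
-1379 + A(Z)*Y(-39) = -1379 + 18*(-8*(-39)) = -1379 + 18*312 = -1379 + 5616 = 4237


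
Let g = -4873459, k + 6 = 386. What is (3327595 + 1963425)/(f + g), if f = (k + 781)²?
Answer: -2645510/1762769 ≈ -1.5008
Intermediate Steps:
k = 380 (k = -6 + 386 = 380)
f = 1347921 (f = (380 + 781)² = 1161² = 1347921)
(3327595 + 1963425)/(f + g) = (3327595 + 1963425)/(1347921 - 4873459) = 5291020/(-3525538) = 5291020*(-1/3525538) = -2645510/1762769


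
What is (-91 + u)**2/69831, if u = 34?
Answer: 361/7759 ≈ 0.046527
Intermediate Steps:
(-91 + u)**2/69831 = (-91 + 34)**2/69831 = (-57)**2*(1/69831) = 3249*(1/69831) = 361/7759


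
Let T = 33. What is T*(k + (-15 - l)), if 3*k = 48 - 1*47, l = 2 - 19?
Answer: 77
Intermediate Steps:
l = -17
k = 1/3 (k = (48 - 1*47)/3 = (48 - 47)/3 = (1/3)*1 = 1/3 ≈ 0.33333)
T*(k + (-15 - l)) = 33*(1/3 + (-15 - 1*(-17))) = 33*(1/3 + (-15 + 17)) = 33*(1/3 + 2) = 33*(7/3) = 77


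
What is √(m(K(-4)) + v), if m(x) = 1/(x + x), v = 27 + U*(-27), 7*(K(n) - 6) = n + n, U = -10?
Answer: √343451/34 ≈ 17.237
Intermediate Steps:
K(n) = 6 + 2*n/7 (K(n) = 6 + (n + n)/7 = 6 + (2*n)/7 = 6 + 2*n/7)
v = 297 (v = 27 - 10*(-27) = 27 + 270 = 297)
m(x) = 1/(2*x)
√(m(K(-4)) + v) = √(1/(2*(6 + (2/7)*(-4))) + 297) = √(1/(2*(6 - 8/7)) + 297) = √(1/(2*(34/7)) + 297) = √((½)*(7/34) + 297) = √(7/68 + 297) = √(20203/68) = √343451/34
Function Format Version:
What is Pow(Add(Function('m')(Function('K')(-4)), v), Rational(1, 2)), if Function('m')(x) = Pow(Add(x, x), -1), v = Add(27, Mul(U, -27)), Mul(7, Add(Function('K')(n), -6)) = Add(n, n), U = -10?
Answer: Mul(Rational(1, 34), Pow(343451, Rational(1, 2))) ≈ 17.237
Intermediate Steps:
Function('K')(n) = Add(6, Mul(Rational(2, 7), n)) (Function('K')(n) = Add(6, Mul(Rational(1, 7), Add(n, n))) = Add(6, Mul(Rational(1, 7), Mul(2, n))) = Add(6, Mul(Rational(2, 7), n)))
v = 297 (v = Add(27, Mul(-10, -27)) = Add(27, 270) = 297)
Function('m')(x) = Mul(Rational(1, 2), Pow(x, -1)) (Function('m')(x) = Pow(Mul(2, x), -1) = Mul(Rational(1, 2), Pow(x, -1)))
Pow(Add(Function('m')(Function('K')(-4)), v), Rational(1, 2)) = Pow(Add(Mul(Rational(1, 2), Pow(Add(6, Mul(Rational(2, 7), -4)), -1)), 297), Rational(1, 2)) = Pow(Add(Mul(Rational(1, 2), Pow(Add(6, Rational(-8, 7)), -1)), 297), Rational(1, 2)) = Pow(Add(Mul(Rational(1, 2), Pow(Rational(34, 7), -1)), 297), Rational(1, 2)) = Pow(Add(Mul(Rational(1, 2), Rational(7, 34)), 297), Rational(1, 2)) = Pow(Add(Rational(7, 68), 297), Rational(1, 2)) = Pow(Rational(20203, 68), Rational(1, 2)) = Mul(Rational(1, 34), Pow(343451, Rational(1, 2)))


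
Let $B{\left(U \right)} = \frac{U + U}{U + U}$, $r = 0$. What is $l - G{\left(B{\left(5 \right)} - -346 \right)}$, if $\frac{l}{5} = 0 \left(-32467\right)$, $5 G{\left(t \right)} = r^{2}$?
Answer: $0$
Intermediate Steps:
$B{\left(U \right)} = 1$ ($B{\left(U \right)} = \frac{2 U}{2 U} = 2 U \frac{1}{2 U} = 1$)
$G{\left(t \right)} = 0$ ($G{\left(t \right)} = \frac{0^{2}}{5} = \frac{1}{5} \cdot 0 = 0$)
$l = 0$ ($l = 5 \cdot 0 \left(-32467\right) = 5 \cdot 0 = 0$)
$l - G{\left(B{\left(5 \right)} - -346 \right)} = 0 - 0 = 0 + 0 = 0$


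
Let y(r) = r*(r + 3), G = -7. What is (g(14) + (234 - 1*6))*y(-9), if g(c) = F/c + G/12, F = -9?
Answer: 171441/14 ≈ 12246.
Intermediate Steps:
y(r) = r*(3 + r)
g(c) = -7/12 - 9/c (g(c) = -9/c - 7/12 = -7/12 - 9/c)
(g(14) + (234 - 1*6))*y(-9) = ((-7/12 - 9/14) + (234 - 1*6))*(-9*(3 - 9)) = ((-7/12 - 9*1/14) + (234 - 6))*(-9*(-6)) = ((-7/12 - 9/14) + 228)*54 = (-103/84 + 228)*54 = (19049/84)*54 = 171441/14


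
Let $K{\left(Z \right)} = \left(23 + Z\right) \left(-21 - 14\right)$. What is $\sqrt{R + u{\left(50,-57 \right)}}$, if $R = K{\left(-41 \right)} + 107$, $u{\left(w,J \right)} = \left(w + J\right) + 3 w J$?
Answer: $2 i \sqrt{1955} \approx 88.431 i$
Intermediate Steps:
$K{\left(Z \right)} = -805 - 35 Z$ ($K{\left(Z \right)} = \left(23 + Z\right) \left(-35\right) = -805 - 35 Z$)
$u{\left(w,J \right)} = J + w + 3 J w$ ($u{\left(w,J \right)} = \left(J + w\right) + 3 J w = J + w + 3 J w$)
$R = 737$ ($R = \left(-805 - -1435\right) + 107 = \left(-805 + 1435\right) + 107 = 630 + 107 = 737$)
$\sqrt{R + u{\left(50,-57 \right)}} = \sqrt{737 + \left(-57 + 50 + 3 \left(-57\right) 50\right)} = \sqrt{737 - 8557} = \sqrt{-7820} = 2 i \sqrt{1955}$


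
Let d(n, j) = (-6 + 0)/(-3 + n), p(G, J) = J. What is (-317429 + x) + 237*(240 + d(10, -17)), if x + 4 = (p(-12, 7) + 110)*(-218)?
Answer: -2003835/7 ≈ -2.8626e+5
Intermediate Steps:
d(n, j) = -6/(-3 + n)
x = -25510 (x = -4 + (7 + 110)*(-218) = -4 + 117*(-218) = -4 - 25506 = -25510)
(-317429 + x) + 237*(240 + d(10, -17)) = (-317429 - 25510) + 237*(240 - 6/(-3 + 10)) = -342939 + 237*(240 - 6/7) = -342939 + 237*(1674/7) = -342939 + 396738/7 = -2003835/7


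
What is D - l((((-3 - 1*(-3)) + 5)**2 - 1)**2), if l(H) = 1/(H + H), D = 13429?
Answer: 15470207/1152 ≈ 13429.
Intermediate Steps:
l(H) = 1/(2*H)
D - l((((-3 - 1*(-3)) + 5)**2 - 1)**2) = 13429 - 1/(2*((((-3 - 1*(-3)) + 5)**2 - 1)**2)) = 13429 - 1/(2*((((-3 + 3) + 5)**2 - 1)**2)) = 13429 - 1/(2*(((0 + 5)**2 - 1)**2)) = 13429 - 1/(2*((5**2 - 1)**2)) = 13429 - 1/(2*((25 - 1)**2)) = 13429 - 1/(2*(24**2)) = 13429 - 1/(2*576) = 13429 - 1*1/1152 = 13429 - 1/1152 = 15470207/1152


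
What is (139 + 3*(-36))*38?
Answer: 1178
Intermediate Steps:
(139 + 3*(-36))*38 = (139 - 108)*38 = 31*38 = 1178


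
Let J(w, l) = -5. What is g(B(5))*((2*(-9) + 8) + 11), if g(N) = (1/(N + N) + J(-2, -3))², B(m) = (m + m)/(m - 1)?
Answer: 576/25 ≈ 23.040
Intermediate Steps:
B(m) = 2*m/(-1 + m) (B(m) = (2*m)/(-1 + m) = 2*m/(-1 + m))
g(N) = (-5 + 1/(2*N))² (g(N) = (1/(N + N) - 5)² = (1/(2*N) - 5)² = (-5 + 1/(2*N))²)
g(B(5))*((2*(-9) + 8) + 11) = ((1 - 20*5/(-1 + 5))²/(4*(2*5/(-1 + 5))²))*((2*(-9) + 8) + 11) = ((1 - 20*5/4)²/(4*(2*5/4)²))*((-18 + 8) + 11) = ((1 - 20*5/4)²/(4*(2*5*(¼))²))*(-10 + 11) = ((1 - 10*5/2)²/(4*(5/2)²))*1 = ((¼)*(4/25)*(1 - 25)²)*1 = ((¼)*(4/25)*(-24)²)*1 = ((¼)*(4/25)*576)*1 = (576/25)*1 = 576/25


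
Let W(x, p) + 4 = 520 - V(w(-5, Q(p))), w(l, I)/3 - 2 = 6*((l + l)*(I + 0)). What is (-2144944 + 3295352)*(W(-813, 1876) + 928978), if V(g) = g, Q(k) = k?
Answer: 1457760204544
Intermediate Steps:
w(l, I) = 6 + 36*I*l (w(l, I) = 6 + 3*(6*((l + l)*(I + 0))) = 6 + 3*(6*((2*l)*I)) = 6 + 3*(6*(2*I*l)) = 6 + 3*(12*I*l) = 6 + 36*I*l)
W(x, p) = 510 + 180*p (W(x, p) = -4 + (520 - (6 + 36*p*(-5))) = -4 + (520 - (6 - 180*p)) = -4 + (520 + (-6 + 180*p)) = -4 + (514 + 180*p) = 510 + 180*p)
(-2144944 + 3295352)*(W(-813, 1876) + 928978) = (-2144944 + 3295352)*((510 + 180*1876) + 928978) = 1150408*((510 + 337680) + 928978) = 1150408*(338190 + 928978) = 1150408*1267168 = 1457760204544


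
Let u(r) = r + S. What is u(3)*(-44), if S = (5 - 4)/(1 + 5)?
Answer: -418/3 ≈ -139.33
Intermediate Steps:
S = ⅙ (S = 1/6 = 1*(⅙) = ⅙ ≈ 0.16667)
u(r) = ⅙ + r (u(r) = r + ⅙ = ⅙ + r)
u(3)*(-44) = (⅙ + 3)*(-44) = (19/6)*(-44) = -418/3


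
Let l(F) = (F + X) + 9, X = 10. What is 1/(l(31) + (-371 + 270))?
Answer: -1/51 ≈ -0.019608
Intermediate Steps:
l(F) = 19 + F (l(F) = (F + 10) + 9 = (10 + F) + 9 = 19 + F)
1/(l(31) + (-371 + 270)) = 1/((19 + 31) + (-371 + 270)) = 1/(50 - 101) = 1/(-51) = -1/51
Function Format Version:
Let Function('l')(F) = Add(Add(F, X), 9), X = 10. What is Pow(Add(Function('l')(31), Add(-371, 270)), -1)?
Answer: Rational(-1, 51) ≈ -0.019608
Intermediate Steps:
Function('l')(F) = Add(19, F) (Function('l')(F) = Add(Add(F, 10), 9) = Add(Add(10, F), 9) = Add(19, F))
Pow(Add(Function('l')(31), Add(-371, 270)), -1) = Pow(Add(Add(19, 31), Add(-371, 270)), -1) = Pow(Add(50, -101), -1) = Pow(-51, -1) = Rational(-1, 51)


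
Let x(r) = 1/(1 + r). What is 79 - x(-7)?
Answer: 475/6 ≈ 79.167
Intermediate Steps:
79 - x(-7) = 79 - 1/(1 - 7) = 79 - 1/(-6) = 79 - 1*(-⅙) = 79 + ⅙ = 475/6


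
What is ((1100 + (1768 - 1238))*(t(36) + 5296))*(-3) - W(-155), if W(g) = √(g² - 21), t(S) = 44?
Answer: -26112600 - 2*√6001 ≈ -2.6113e+7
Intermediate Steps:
W(g) = √(-21 + g²)
((1100 + (1768 - 1238))*(t(36) + 5296))*(-3) - W(-155) = ((1100 + (1768 - 1238))*(44 + 5296))*(-3) - √(-21 + (-155)²) = ((1100 + 530)*5340)*(-3) - √(-21 + 24025) = (1630*5340)*(-3) - √24004 = 8704200*(-3) - 2*√6001 = -26112600 - 2*√6001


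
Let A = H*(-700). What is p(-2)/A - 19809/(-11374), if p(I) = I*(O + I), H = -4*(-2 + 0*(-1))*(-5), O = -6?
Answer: 8669281/4976125 ≈ 1.7422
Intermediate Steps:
H = -40 (H = -4*(-2 + 0)*(-5) = -4*(-2)*(-5) = 8*(-5) = -40)
p(I) = I*(-6 + I)
A = 28000 (A = -40*(-700) = 28000)
p(-2)/A - 19809/(-11374) = -2*(-6 - 2)/28000 - 19809/(-11374) = -2*(-8)*(1/28000) - 19809*(-1/11374) = 16*(1/28000) + 19809/11374 = 1/1750 + 19809/11374 = 8669281/4976125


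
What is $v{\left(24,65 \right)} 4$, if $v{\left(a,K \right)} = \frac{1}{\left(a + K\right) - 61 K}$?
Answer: $- \frac{1}{969} \approx -0.001032$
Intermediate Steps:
$v{\left(a,K \right)} = \frac{1}{a - 60 K}$ ($v{\left(a,K \right)} = \frac{1}{\left(K + a\right) - 61 K} = \frac{1}{a - 60 K}$)
$v{\left(24,65 \right)} 4 = \frac{1}{24 - 3900} \cdot 4 = \frac{1}{-3876} \cdot 4 = \left(- \frac{1}{3876}\right) 4 = - \frac{1}{969}$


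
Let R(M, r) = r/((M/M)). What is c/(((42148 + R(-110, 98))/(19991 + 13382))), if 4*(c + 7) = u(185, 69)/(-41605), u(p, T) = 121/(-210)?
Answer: -8164279912067/1476421657200 ≈ -5.5298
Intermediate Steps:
R(M, r) = r (R(M, r) = r/1 = r*1 = r)
u(p, T) = -121/210 (u(p, T) = 121*(-1/210) = -121/210)
c = -244637279/34948200 (c = -7 + (-121/210/(-41605))/4 = -7 + (-121/210*(-1/41605))/4 = -7 + (¼)*(121/8737050) = -7 + 121/34948200 = -244637279/34948200 ≈ -7.0000)
c/(((42148 + R(-110, 98))/(19991 + 13382))) = -244637279*(19991 + 13382)/(42148 + 98)/34948200 = -244637279/(34948200*(42246/33373)) = -244637279/(34948200*(42246*(1/33373))) = -244637279/(34948200*42246/33373) = -244637279/34948200*33373/42246 = -8164279912067/1476421657200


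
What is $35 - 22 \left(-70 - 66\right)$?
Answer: $3027$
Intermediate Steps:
$35 - 22 \left(-70 - 66\right) = 35 - -2992 = 35 + 2992 = 3027$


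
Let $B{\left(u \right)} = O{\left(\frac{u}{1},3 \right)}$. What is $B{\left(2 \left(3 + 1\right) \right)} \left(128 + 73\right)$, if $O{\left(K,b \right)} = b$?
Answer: $603$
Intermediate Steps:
$B{\left(u \right)} = 3$
$B{\left(2 \left(3 + 1\right) \right)} \left(128 + 73\right) = 3 \left(128 + 73\right) = 3 \cdot 201 = 603$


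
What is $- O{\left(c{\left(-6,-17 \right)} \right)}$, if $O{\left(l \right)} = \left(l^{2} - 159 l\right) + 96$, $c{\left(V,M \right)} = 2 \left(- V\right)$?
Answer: $1668$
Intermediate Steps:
$c{\left(V,M \right)} = - 2 V$
$O{\left(l \right)} = 96 + l^{2} - 159 l$
$- O{\left(c{\left(-6,-17 \right)} \right)} = - (96 + \left(\left(-2\right) \left(-6\right)\right)^{2} - 159 \left(\left(-2\right) \left(-6\right)\right)) = - (96 + 12^{2} - 1908) = - (96 + 144 - 1908) = \left(-1\right) \left(-1668\right) = 1668$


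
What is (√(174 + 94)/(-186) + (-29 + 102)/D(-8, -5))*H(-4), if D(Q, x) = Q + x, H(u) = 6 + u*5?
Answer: 1022/13 + 14*√67/93 ≈ 79.848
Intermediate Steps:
H(u) = 6 + 5*u
(√(174 + 94)/(-186) + (-29 + 102)/D(-8, -5))*H(-4) = (√(174 + 94)/(-186) + (-29 + 102)/(-8 - 5))*(6 + 5*(-4)) = (√268*(-1/186) + 73/(-13))*(6 - 20) = ((2*√67)*(-1/186) + 73*(-1/13))*(-14) = (-√67/93 - 73/13)*(-14) = (-73/13 - √67/93)*(-14) = 1022/13 + 14*√67/93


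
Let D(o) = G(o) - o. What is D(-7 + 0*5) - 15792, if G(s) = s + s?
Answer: -15799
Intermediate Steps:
G(s) = 2*s
D(o) = o (D(o) = 2*o - o = o)
D(-7 + 0*5) - 15792 = (-7 + 0*5) - 15792 = (-7 + 0) - 15792 = -7 - 15792 = -15799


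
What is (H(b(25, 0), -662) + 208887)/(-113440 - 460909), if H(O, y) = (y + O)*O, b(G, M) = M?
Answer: -208887/574349 ≈ -0.36369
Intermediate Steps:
H(O, y) = O*(O + y) (H(O, y) = (O + y)*O = O*(O + y))
(H(b(25, 0), -662) + 208887)/(-113440 - 460909) = (0*(0 - 662) + 208887)/(-113440 - 460909) = (0*(-662) + 208887)/(-574349) = (0 + 208887)*(-1/574349) = 208887*(-1/574349) = -208887/574349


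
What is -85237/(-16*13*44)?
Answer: 85237/9152 ≈ 9.3135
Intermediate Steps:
-85237/(-16*13*44) = -85237/((-208*44)) = -85237/(-9152) = -85237*(-1/9152) = 85237/9152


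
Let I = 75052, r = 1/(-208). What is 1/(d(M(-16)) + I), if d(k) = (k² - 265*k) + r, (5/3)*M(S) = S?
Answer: 5200/403978407 ≈ 1.2872e-5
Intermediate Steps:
M(S) = 3*S/5
r = -1/208 ≈ -0.0048077
d(k) = -1/208 + k² - 265*k (d(k) = (k² - 265*k) - 1/208 = -1/208 + k² - 265*k)
1/(d(M(-16)) + I) = 1/((-1/208 + ((⅗)*(-16))² - 159*(-16)) + 75052) = 1/((-1/208 + (-48/5)² - 265*(-48/5)) + 75052) = 1/((-1/208 + 2304/25 + 2544) + 75052) = 1/(13708007/5200 + 75052) = 1/(403978407/5200) = 5200/403978407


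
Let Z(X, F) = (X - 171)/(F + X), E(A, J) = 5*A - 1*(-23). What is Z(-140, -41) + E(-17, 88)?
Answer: -10911/181 ≈ -60.282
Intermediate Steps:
E(A, J) = 23 + 5*A (E(A, J) = 5*A + 23 = 23 + 5*A)
Z(X, F) = (-171 + X)/(F + X)
Z(-140, -41) + E(-17, 88) = (-171 - 140)/(-41 - 140) + (23 + 5*(-17)) = -311/(-181) + (23 - 85) = -1/181*(-311) - 62 = 311/181 - 62 = -10911/181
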